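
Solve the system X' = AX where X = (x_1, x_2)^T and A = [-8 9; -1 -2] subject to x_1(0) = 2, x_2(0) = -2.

x_1(t) = -24te^(-5t) + 2e^(-5t), x_2(t) = -8te^(-5t) - 2e^(-5t)

Coefficient matrix A = [[-8, 9], [-1, -2]].
Characteristic polynomial det(A - λI) = λ^2 + 10λ + 25 = 0.
Single eigenvalue λ = -5 with algebraic multiplicity 2.
Eigenvector v = (3,1); generalized eigenvector w with (A-λI)w=v is (2,1).
General solution: e^(-5t)[c_1·v + c_2·(t·v + w)].
Applying x_1(0)=2, x_2(0)=-2 gives c_1=6, c_2=-8.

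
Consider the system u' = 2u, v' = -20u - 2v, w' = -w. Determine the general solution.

Coefficient matrix A = [[2, 0, 0], [-20, -2, 0], [0, 0, -1]].
det(A - λI) = 0 gives eigenvalues λ = -2, 2, -1.
For λ=-2: eigenvector (0,1,0).
For λ=2: eigenvector (1,-5,0).
For λ=-1: eigenvector (0,0,1).
General solution: c_1e^(-2t)(0,1,0) + c_2e^(2t)(1,-5,0) + c_3e^(-t)(0,0,1).

u(t) = c_2e^(2t), v(t) = c_1e^(-2t) - 5c_2e^(2t), w(t) = c_3e^(-t)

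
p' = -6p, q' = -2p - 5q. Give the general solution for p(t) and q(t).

p(t) = c_1e^(-6t), q(t) = 2c_1e^(-6t) + c_2e^(-5t)

Coefficient matrix A = [[-6, 0], [-2, -5]].
Characteristic polynomial det(A - λI) = λ^2 + 11λ + 30 = 0.
Eigenvalues λ = -6, -5.
For λ=-6: (A-λI) row 2 is [-2, 1], so an eigenvector is (1, 2).
For λ=-5: (A-λI) row 1 is [-1, 0], so an eigenvector is (0, 1).
General solution: c_1e^(-6t)(1,2) + c_2e^(-5t)(0,1).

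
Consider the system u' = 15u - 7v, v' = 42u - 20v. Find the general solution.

u(t) = c_1e^(-6t) + c_2e^(t), v(t) = 3c_1e^(-6t) + 2c_2e^(t)

Coefficient matrix A = [[15, -7], [42, -20]].
Characteristic polynomial det(A - λI) = λ^2 + 5λ - 6 = 0.
Eigenvalues λ = -6, 1.
For λ=-6: (A-λI) row 1 is [21, -7], so an eigenvector is (1, 3).
For λ=1: (A-λI) row 1 is [14, -7], so an eigenvector is (1, 2).
General solution: c_1e^(-6t)(1,3) + c_2e^(t)(1,2).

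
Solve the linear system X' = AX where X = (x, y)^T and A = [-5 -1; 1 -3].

x(t) = K_1e^(-4t) + K_2te^(-4t) + K_2e^(-4t), y(t) = -K_1e^(-4t) - K_2te^(-4t) - 2K_2e^(-4t)

Coefficient matrix A = [[-5, -1], [1, -3]].
Characteristic polynomial det(A - λI) = λ^2 + 8λ + 16 = 0.
Single eigenvalue λ = -4 with algebraic multiplicity 2.
Eigenvector v = (1,-1); generalized eigenvector w with (A-λI)w=v is (1,-2).
General solution: e^(-4t)[K_1·v + K_2·(t·v + w)].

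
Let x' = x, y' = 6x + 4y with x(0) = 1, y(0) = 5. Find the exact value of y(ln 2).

108

A = [[1,0],[6,4]]; eigenvalues λ = 1, 4.
Eigenvectors: (1,-2) for λ=1, (0,-1) for λ=4.
From the initial condition, c_1 = 1, c_2 = -7.
y(ln 2) = (1)(2^1)(-2) + (-7)(2^4)(-1) = 108.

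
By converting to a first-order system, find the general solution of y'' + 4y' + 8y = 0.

Let x_1 = y, x_2 = y'. Then x_1' = x_2 and x_2' = -8x_1 - 4x_2.
A = [[0,1],[-8,-4]]; det(A-λI) = λ^2 + 4λ + 8.
Eigenvalues λ = -2 ± 2i.

y(t) = c_1e^(-2t)cos(2t) + c_2e^(-2t)sin(2t)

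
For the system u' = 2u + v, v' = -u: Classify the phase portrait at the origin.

A = [[2,1],[-1,0]]; det(A-λI) = λ^2 - 2λ + 1.
repeated λ = 1 with a single eigenvector.

unstable improper node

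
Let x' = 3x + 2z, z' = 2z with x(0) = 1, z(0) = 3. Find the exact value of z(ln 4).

A = [[3,2],[0,2]]; eigenvalues λ = 2, 3.
Eigenvectors: (-2,1) for λ=2, (1,0) for λ=3.
From the initial condition, c_1 = 3, c_2 = 7.
z(ln 4) = (3)(4^2)(1) + (7)(4^3)(0) = 48.

48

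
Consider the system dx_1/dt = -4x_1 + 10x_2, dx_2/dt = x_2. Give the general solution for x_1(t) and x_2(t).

x_1(t) = 2K_1e^(t) + K_2e^(-4t), x_2(t) = K_1e^(t)

Coefficient matrix A = [[-4, 10], [0, 1]].
Characteristic polynomial det(A - λI) = λ^2 + 3λ - 4 = 0.
Eigenvalues λ = 1, -4.
For λ=1: (A-λI) row 1 is [-5, 10], so an eigenvector is (2, 1).
For λ=-4: (A-λI) row 1 is [0, 10], so an eigenvector is (1, 0).
General solution: K_1e^(t)(2,1) + K_2e^(-4t)(1,0).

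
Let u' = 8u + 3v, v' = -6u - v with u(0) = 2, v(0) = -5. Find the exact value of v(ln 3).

189

A = [[8,3],[-6,-1]]; eigenvalues λ = 5, 2.
Eigenvectors: (-1,1) for λ=5, (1,-2) for λ=2.
From the initial condition, c_1 = 1, c_2 = 3.
v(ln 3) = (1)(3^5)(1) + (3)(3^2)(-2) = 189.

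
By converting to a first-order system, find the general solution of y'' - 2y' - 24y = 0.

Let x_1 = y, x_2 = y'. Then x_1' = x_2 and x_2' = 24x_1 + 2x_2.
A = [[0,1],[24,2]]; det(A-λI) = λ^2 - 2λ - 24.
Eigenvalues λ = 6, -4 with eigenvectors (1,6), (1,-4).

y(t) = K_1e^(6t) + K_2e^(-4t)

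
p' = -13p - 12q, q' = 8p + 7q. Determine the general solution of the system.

p(t) = 3K_1e^(-5t) - K_2e^(-t), q(t) = -2K_1e^(-5t) + K_2e^(-t)

Coefficient matrix A = [[-13, -12], [8, 7]].
Characteristic polynomial det(A - λI) = λ^2 + 6λ + 5 = 0.
Eigenvalues λ = -5, -1.
For λ=-5: (A-λI) row 1 is [-8, -12], so an eigenvector is (3, -2).
For λ=-1: (A-λI) row 1 is [-12, -12], so an eigenvector is (-1, 1).
General solution: K_1e^(-5t)(3,-2) + K_2e^(-t)(-1,1).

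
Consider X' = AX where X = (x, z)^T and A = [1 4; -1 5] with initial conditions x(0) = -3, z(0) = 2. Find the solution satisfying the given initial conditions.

Coefficient matrix A = [[1, 4], [-1, 5]].
Characteristic polynomial det(A - λI) = λ^2 - 6λ + 9 = 0.
Single eigenvalue λ = 3 with algebraic multiplicity 2.
Eigenvector v = (2,1); generalized eigenvector w with (A-λI)w=v is (3,2).
General solution: e^(3t)[K_1·v + K_2·(t·v + w)].
Applying x(0)=-3, z(0)=2 gives K_1=-12, K_2=7.

x(t) = 14te^(3t) - 3e^(3t), z(t) = 7te^(3t) + 2e^(3t)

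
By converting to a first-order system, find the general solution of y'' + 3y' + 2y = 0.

y(t) = c_1e^(-2t) + c_2e^(-t)

Let x_1 = y, x_2 = y'. Then x_1' = x_2 and x_2' = -2x_1 - 3x_2.
A = [[0,1],[-2,-3]]; det(A-λI) = λ^2 + 3λ + 2.
Eigenvalues λ = -2, -1 with eigenvectors (1,-2), (1,-1).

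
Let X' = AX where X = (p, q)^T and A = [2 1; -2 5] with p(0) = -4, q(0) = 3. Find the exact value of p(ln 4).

1088

A = [[2,1],[-2,5]]; eigenvalues λ = 3, 4.
Eigenvectors: (1,1) for λ=3, (-1,-2) for λ=4.
From the initial condition, c_1 = -11, c_2 = -7.
p(ln 4) = (-11)(4^3)(1) + (-7)(4^4)(-1) = 1088.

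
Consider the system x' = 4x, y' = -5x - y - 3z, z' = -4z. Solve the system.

Coefficient matrix A = [[4, 0, 0], [-5, -1, -3], [0, 0, -4]].
det(A - λI) = 0 gives eigenvalues λ = 4, -1, -4.
For λ=4: eigenvector (1,-1,0).
For λ=-1: eigenvector (0,1,0).
For λ=-4: eigenvector (0,1,1).
General solution: C_1e^(4t)(1,-1,0) + C_2e^(-t)(0,1,0) + C_3e^(-4t)(0,1,1).

x(t) = C_1e^(4t), y(t) = -C_1e^(4t) + C_2e^(-t) + C_3e^(-4t), z(t) = C_3e^(-4t)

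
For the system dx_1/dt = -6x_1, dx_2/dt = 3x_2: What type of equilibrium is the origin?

saddle

A = [[-6,0],[0,3]]; det(A-λI) = λ^2 + 3λ - 18.
λ = 3, -6: opposite signs.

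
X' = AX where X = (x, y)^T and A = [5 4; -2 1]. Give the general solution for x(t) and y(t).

x(t) = c_1e^(3t)sin(2t) - c_1e^(3t)cos(2t) - c_2e^(3t)sin(2t) - c_2e^(3t)cos(2t), y(t) = c_1e^(3t)cos(2t) + c_2e^(3t)sin(2t)

Coefficient matrix A = [[5, 4], [-2, 1]].
Characteristic polynomial det(A - λI) = λ^2 - 6λ + 13 = 0.
Eigenvalues λ = 3 ± 2i (complex conjugate pair).
For λ=3+2i: an eigenvector is (-1,1) - i(1,0) = (-1 - i, 1).
A real fundamental pair from Re and Im of e^((3+2i)t)v: X_1 = e^(3t)(cos(2t)·(-1,1) + sin(2t)·(1,0)), X_2 = e^(3t)(sin(2t)·(-1,1) - cos(2t)·(1,0)).
General solution: c_1X_1 + c_2X_2.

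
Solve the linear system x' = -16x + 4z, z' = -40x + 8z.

x(t) = c_1e^(-4t)cos(4t) + c_2e^(-4t)sin(4t), z(t) = -c_1e^(-4t)sin(4t) + 3c_1e^(-4t)cos(4t) + 3c_2e^(-4t)sin(4t) + c_2e^(-4t)cos(4t)

Coefficient matrix A = [[-16, 4], [-40, 8]].
Characteristic polynomial det(A - λI) = λ^2 + 8λ + 32 = 0.
Eigenvalues λ = -4 ± 4i (complex conjugate pair).
For λ=-4+4i: an eigenvector is (1,3) - i(0,-1) = (1, 3 + i).
A real fundamental pair from Re and Im of e^((-4+4i)t)v: X_1 = e^(-4t)(cos(4t)·(1,3) + sin(4t)·(0,-1)), X_2 = e^(-4t)(sin(4t)·(1,3) - cos(4t)·(0,-1)).
General solution: c_1X_1 + c_2X_2.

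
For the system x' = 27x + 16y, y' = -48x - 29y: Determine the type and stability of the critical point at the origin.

saddle

A = [[27,16],[-48,-29]]; det(A-λI) = λ^2 + 2λ - 15.
λ = 3, -5: opposite signs.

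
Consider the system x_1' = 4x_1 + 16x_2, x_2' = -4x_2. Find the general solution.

x_1(t) = -2K_1e^(-4t) + K_2e^(4t), x_2(t) = K_1e^(-4t)

Coefficient matrix A = [[4, 16], [0, -4]].
Characteristic polynomial det(A - λI) = λ^2 - 16 = 0.
Eigenvalues λ = -4, 4.
For λ=-4: (A-λI) row 1 is [8, 16], so an eigenvector is (-2, 1).
For λ=4: (A-λI) row 1 is [0, 16], so an eigenvector is (1, 0).
General solution: K_1e^(-4t)(-2,1) + K_2e^(4t)(1,0).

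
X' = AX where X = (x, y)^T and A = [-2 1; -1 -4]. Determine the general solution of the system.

x(t) = K_1e^(-3t) + K_2te^(-3t) + 2K_2e^(-3t), y(t) = -K_1e^(-3t) - K_2te^(-3t) - K_2e^(-3t)

Coefficient matrix A = [[-2, 1], [-1, -4]].
Characteristic polynomial det(A - λI) = λ^2 + 6λ + 9 = 0.
Single eigenvalue λ = -3 with algebraic multiplicity 2.
Eigenvector v = (1,-1); generalized eigenvector w with (A-λI)w=v is (2,-1).
General solution: e^(-3t)[K_1·v + K_2·(t·v + w)].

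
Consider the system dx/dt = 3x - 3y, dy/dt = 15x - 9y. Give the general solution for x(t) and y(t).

Coefficient matrix A = [[3, -3], [15, -9]].
Characteristic polynomial det(A - λI) = λ^2 + 6λ + 18 = 0.
Eigenvalues λ = -3 ± 3i (complex conjugate pair).
For λ=-3+3i: an eigenvector is (-1,-2) - i(0,-1) = (-1, -2 + i).
A real fundamental pair from Re and Im of e^((-3+3i)t)v: X_1 = e^(-3t)(cos(3t)·(-1,-2) + sin(3t)·(0,-1)), X_2 = e^(-3t)(sin(3t)·(-1,-2) - cos(3t)·(0,-1)).
General solution: K_1X_1 + K_2X_2.

x(t) = -K_1e^(-3t)cos(3t) - K_2e^(-3t)sin(3t), y(t) = -K_1e^(-3t)sin(3t) - 2K_1e^(-3t)cos(3t) - 2K_2e^(-3t)sin(3t) + K_2e^(-3t)cos(3t)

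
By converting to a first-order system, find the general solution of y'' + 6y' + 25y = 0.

Let x_1 = y, x_2 = y'. Then x_1' = x_2 and x_2' = -25x_1 - 6x_2.
A = [[0,1],[-25,-6]]; det(A-λI) = λ^2 + 6λ + 25.
Eigenvalues λ = -3 ± 4i.

y(t) = C_1e^(-3t)cos(4t) + C_2e^(-3t)sin(4t)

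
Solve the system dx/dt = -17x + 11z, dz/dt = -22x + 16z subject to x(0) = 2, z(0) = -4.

Coefficient matrix A = [[-17, 11], [-22, 16]].
Characteristic polynomial det(A - λI) = λ^2 + λ - 30 = 0.
Eigenvalues λ = 5, -6.
For λ=5: (A-λI) row 1 is [-22, 11], so an eigenvector is (1, 2).
For λ=-6: (A-λI) row 1 is [-11, 11], so an eigenvector is (1, 1).
General solution: C_1e^(5t)(1,2) + C_2e^(-6t)(1,1).
Applying x(0)=2, z(0)=-4 gives C_1=-6, C_2=8.

x(t) = -6e^(5t) + 8e^(-6t), z(t) = -12e^(5t) + 8e^(-6t)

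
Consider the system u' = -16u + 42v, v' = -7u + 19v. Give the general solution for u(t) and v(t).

Coefficient matrix A = [[-16, 42], [-7, 19]].
Characteristic polynomial det(A - λI) = λ^2 - 3λ - 10 = 0.
Eigenvalues λ = -2, 5.
For λ=-2: (A-λI) row 1 is [-14, 42], so an eigenvector is (3, 1).
For λ=5: (A-λI) row 1 is [-21, 42], so an eigenvector is (2, 1).
General solution: C_1e^(-2t)(3,1) + C_2e^(5t)(2,1).

u(t) = 3C_1e^(-2t) + 2C_2e^(5t), v(t) = C_1e^(-2t) + C_2e^(5t)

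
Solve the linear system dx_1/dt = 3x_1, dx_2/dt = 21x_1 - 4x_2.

Coefficient matrix A = [[3, 0], [21, -4]].
Characteristic polynomial det(A - λI) = λ^2 + λ - 12 = 0.
Eigenvalues λ = -4, 3.
For λ=-4: (A-λI) row 1 is [7, 0], so an eigenvector is (0, 1).
For λ=3: (A-λI) row 2 is [21, -7], so an eigenvector is (1, 3).
General solution: c_1e^(-4t)(0,1) + c_2e^(3t)(1,3).

x_1(t) = c_2e^(3t), x_2(t) = c_1e^(-4t) + 3c_2e^(3t)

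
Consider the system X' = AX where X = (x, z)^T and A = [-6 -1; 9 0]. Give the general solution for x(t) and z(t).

x(t) = C_1e^(-3t) + C_2te^(-3t) - C_2e^(-3t), z(t) = -3C_1e^(-3t) - 3C_2te^(-3t) + 2C_2e^(-3t)

Coefficient matrix A = [[-6, -1], [9, 0]].
Characteristic polynomial det(A - λI) = λ^2 + 6λ + 9 = 0.
Single eigenvalue λ = -3 with algebraic multiplicity 2.
Eigenvector v = (1,-3); generalized eigenvector w with (A-λI)w=v is (-1,2).
General solution: e^(-3t)[C_1·v + C_2·(t·v + w)].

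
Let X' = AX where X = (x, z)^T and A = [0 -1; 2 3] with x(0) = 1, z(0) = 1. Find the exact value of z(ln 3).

27

A = [[0,-1],[2,3]]; eigenvalues λ = 2, 1.
Eigenvectors: (1,-2) for λ=2, (1,-1) for λ=1.
From the initial condition, c_1 = -2, c_2 = 3.
z(ln 3) = (-2)(3^2)(-2) + (3)(3^1)(-1) = 27.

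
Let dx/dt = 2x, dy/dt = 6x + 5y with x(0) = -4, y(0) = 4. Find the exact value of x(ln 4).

A = [[2,0],[6,5]]; eigenvalues λ = 2, 5.
Eigenvectors: (1,-2) for λ=2, (0,1) for λ=5.
From the initial condition, c_1 = -4, c_2 = -4.
x(ln 4) = (-4)(4^2)(1) + (-4)(4^5)(0) = -64.

-64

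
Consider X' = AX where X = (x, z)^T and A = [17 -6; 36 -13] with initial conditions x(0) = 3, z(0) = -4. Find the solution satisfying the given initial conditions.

x(t) = 13e^(5t) - 10e^(-t), z(t) = 26e^(5t) - 30e^(-t)

Coefficient matrix A = [[17, -6], [36, -13]].
Characteristic polynomial det(A - λI) = λ^2 - 4λ - 5 = 0.
Eigenvalues λ = 5, -1.
For λ=5: (A-λI) row 1 is [12, -6], so an eigenvector is (-1, -2).
For λ=-1: (A-λI) row 1 is [18, -6], so an eigenvector is (1, 3).
General solution: C_1e^(5t)(-1,-2) + C_2e^(-t)(1,3).
Applying x(0)=3, z(0)=-4 gives C_1=-13, C_2=-10.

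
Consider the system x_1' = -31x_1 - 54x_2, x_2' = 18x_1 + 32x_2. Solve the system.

Coefficient matrix A = [[-31, -54], [18, 32]].
Characteristic polynomial det(A - λI) = λ^2 - λ - 20 = 0.
Eigenvalues λ = -4, 5.
For λ=-4: (A-λI) row 1 is [-27, -54], so an eigenvector is (2, -1).
For λ=5: (A-λI) row 1 is [-36, -54], so an eigenvector is (3, -2).
General solution: c_1e^(-4t)(2,-1) + c_2e^(5t)(3,-2).

x_1(t) = 2c_1e^(-4t) + 3c_2e^(5t), x_2(t) = -c_1e^(-4t) - 2c_2e^(5t)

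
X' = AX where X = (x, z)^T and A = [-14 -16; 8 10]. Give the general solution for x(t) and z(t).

x(t) = c_1e^(2t) - 2c_2e^(-6t), z(t) = -c_1e^(2t) + c_2e^(-6t)

Coefficient matrix A = [[-14, -16], [8, 10]].
Characteristic polynomial det(A - λI) = λ^2 + 4λ - 12 = 0.
Eigenvalues λ = 2, -6.
For λ=2: (A-λI) row 1 is [-16, -16], so an eigenvector is (1, -1).
For λ=-6: (A-λI) row 1 is [-8, -16], so an eigenvector is (-2, 1).
General solution: c_1e^(2t)(1,-1) + c_2e^(-6t)(-2,1).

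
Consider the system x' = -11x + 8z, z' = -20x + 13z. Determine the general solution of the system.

Coefficient matrix A = [[-11, 8], [-20, 13]].
Characteristic polynomial det(A - λI) = λ^2 - 2λ + 17 = 0.
Eigenvalues λ = 1 ± 4i (complex conjugate pair).
For λ=1+4i: an eigenvector is (-1,-1) - i(1,2) = (-1 - i, -1 - 2i).
A real fundamental pair from Re and Im of e^((1+4i)t)v: X_1 = e^(t)(cos(4t)·(-1,-1) + sin(4t)·(1,2)), X_2 = e^(t)(sin(4t)·(-1,-1) - cos(4t)·(1,2)).
General solution: C_1X_1 + C_2X_2.

x(t) = C_1e^(t)sin(4t) - C_1e^(t)cos(4t) - C_2e^(t)sin(4t) - C_2e^(t)cos(4t), z(t) = 2C_1e^(t)sin(4t) - C_1e^(t)cos(4t) - C_2e^(t)sin(4t) - 2C_2e^(t)cos(4t)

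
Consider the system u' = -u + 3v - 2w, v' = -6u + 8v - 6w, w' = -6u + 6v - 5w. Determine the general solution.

Coefficient matrix A = [[-1, 3, -2], [-6, 8, -6], [-6, 6, -5]].
det(A - λI) = 0 gives eigenvalues λ = -1, 2, 1.
For λ=-1: eigenvector (0,2,3).
For λ=2: eigenvector (1,1,0).
For λ=1: eigenvector (1,0,-1).
General solution: c_1e^(-t)(0,2,3) + c_2e^(2t)(1,1,0) + c_3e^(t)(1,0,-1).

u(t) = c_2e^(2t) + c_3e^(t), v(t) = 2c_1e^(-t) + c_2e^(2t), w(t) = 3c_1e^(-t) - c_3e^(t)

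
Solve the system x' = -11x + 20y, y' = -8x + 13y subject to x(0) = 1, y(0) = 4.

Coefficient matrix A = [[-11, 20], [-8, 13]].
Characteristic polynomial det(A - λI) = λ^2 - 2λ + 17 = 0.
Eigenvalues λ = 1 ± 4i (complex conjugate pair).
For λ=1+4i: an eigenvector is (2,1) - i(-1,-1) = (2 + i, 1 + i).
A real fundamental pair from Re and Im of e^((1+4i)t)v: X_1 = e^(t)(cos(4t)·(2,1) + sin(4t)·(-1,-1)), X_2 = e^(t)(sin(4t)·(2,1) - cos(4t)·(-1,-1)).
General solution: c_1X_1 + c_2X_2.
Applying x(0)=1, y(0)=4 gives c_1=-3, c_2=7.

x(t) = 17e^(t)sin(4t) + e^(t)cos(4t), y(t) = 10e^(t)sin(4t) + 4e^(t)cos(4t)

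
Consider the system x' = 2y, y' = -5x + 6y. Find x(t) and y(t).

Coefficient matrix A = [[0, 2], [-5, 6]].
Characteristic polynomial det(A - λI) = λ^2 - 6λ + 10 = 0.
Eigenvalues λ = 3 ± i (complex conjugate pair).
For λ=3+i: an eigenvector is (-1,-1) - i(1,2) = (-1 - i, -1 - 2i).
A real fundamental pair from Re and Im of e^((3+i)t)v: X_1 = e^(3t)(cos(t)·(-1,-1) + sin(t)·(1,2)), X_2 = e^(3t)(sin(t)·(-1,-1) - cos(t)·(1,2)).
General solution: c_1X_1 + c_2X_2.

x(t) = c_1e^(3t)sin(t) - c_1e^(3t)cos(t) - c_2e^(3t)sin(t) - c_2e^(3t)cos(t), y(t) = 2c_1e^(3t)sin(t) - c_1e^(3t)cos(t) - c_2e^(3t)sin(t) - 2c_2e^(3t)cos(t)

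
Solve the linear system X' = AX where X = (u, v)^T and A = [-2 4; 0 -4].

u(t) = c_1e^(-2t) - 2c_2e^(-4t), v(t) = c_2e^(-4t)

Coefficient matrix A = [[-2, 4], [0, -4]].
Characteristic polynomial det(A - λI) = λ^2 + 6λ + 8 = 0.
Eigenvalues λ = -2, -4.
For λ=-2: (A-λI) row 1 is [0, 4], so an eigenvector is (1, 0).
For λ=-4: (A-λI) row 1 is [2, 4], so an eigenvector is (-2, 1).
General solution: c_1e^(-2t)(1,0) + c_2e^(-4t)(-2,1).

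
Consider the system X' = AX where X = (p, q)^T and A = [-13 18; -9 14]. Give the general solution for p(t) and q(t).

Coefficient matrix A = [[-13, 18], [-9, 14]].
Characteristic polynomial det(A - λI) = λ^2 - λ - 20 = 0.
Eigenvalues λ = 5, -4.
For λ=5: (A-λI) row 1 is [-18, 18], so an eigenvector is (-1, -1).
For λ=-4: (A-λI) row 1 is [-9, 18], so an eigenvector is (-2, -1).
General solution: K_1e^(5t)(-1,-1) + K_2e^(-4t)(-2,-1).

p(t) = -K_1e^(5t) - 2K_2e^(-4t), q(t) = -K_1e^(5t) - K_2e^(-4t)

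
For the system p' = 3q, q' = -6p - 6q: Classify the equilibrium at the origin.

A = [[0,3],[-6,-6]]; det(A-λI) = λ^2 + 6λ + 18.
λ = -3 ± 3i: negative real part.

stable spiral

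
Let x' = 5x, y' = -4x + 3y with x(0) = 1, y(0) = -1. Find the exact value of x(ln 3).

A = [[5,0],[-4,3]]; eigenvalues λ = 5, 3.
Eigenvectors: (-1,2) for λ=5, (0,1) for λ=3.
From the initial condition, c_1 = -1, c_2 = 1.
x(ln 3) = (-1)(3^5)(-1) + (1)(3^3)(0) = 243.

243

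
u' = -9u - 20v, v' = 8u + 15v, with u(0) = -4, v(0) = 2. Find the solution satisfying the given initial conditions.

Coefficient matrix A = [[-9, -20], [8, 15]].
Characteristic polynomial det(A - λI) = λ^2 - 6λ + 25 = 0.
Eigenvalues λ = 3 ± 4i (complex conjugate pair).
For λ=3+4i: an eigenvector is (-2,1) - i(1,-1) = (-2 - i, 1 + i).
A real fundamental pair from Re and Im of e^((3+4i)t)v: X_1 = e^(3t)(cos(4t)·(-2,1) + sin(4t)·(1,-1)), X_2 = e^(3t)(sin(4t)·(-2,1) - cos(4t)·(1,-1)).
General solution: K_1X_1 + K_2X_2.
Applying u(0)=-4, v(0)=2 gives K_1=2, K_2=0.

u(t) = 2e^(3t)sin(4t) - 4e^(3t)cos(4t), v(t) = -2e^(3t)sin(4t) + 2e^(3t)cos(4t)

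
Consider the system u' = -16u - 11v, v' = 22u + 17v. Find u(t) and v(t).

u(t) = K_1e^(-5t) - K_2e^(6t), v(t) = -K_1e^(-5t) + 2K_2e^(6t)

Coefficient matrix A = [[-16, -11], [22, 17]].
Characteristic polynomial det(A - λI) = λ^2 - λ - 30 = 0.
Eigenvalues λ = -5, 6.
For λ=-5: (A-λI) row 1 is [-11, -11], so an eigenvector is (1, -1).
For λ=6: (A-λI) row 1 is [-22, -11], so an eigenvector is (-1, 2).
General solution: K_1e^(-5t)(1,-1) + K_2e^(6t)(-1,2).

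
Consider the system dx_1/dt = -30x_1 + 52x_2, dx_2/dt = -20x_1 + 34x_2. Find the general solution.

Coefficient matrix A = [[-30, 52], [-20, 34]].
Characteristic polynomial det(A - λI) = λ^2 - 4λ + 20 = 0.
Eigenvalues λ = 2 ± 4i (complex conjugate pair).
For λ=2+4i: an eigenvector is (-3,-2) - i(-2,-1) = (-3 + 2i, -2 + i).
A real fundamental pair from Re and Im of e^((2+4i)t)v: X_1 = e^(2t)(cos(4t)·(-3,-2) + sin(4t)·(-2,-1)), X_2 = e^(2t)(sin(4t)·(-3,-2) - cos(4t)·(-2,-1)).
General solution: K_1X_1 + K_2X_2.

x_1(t) = -2K_1e^(2t)sin(4t) - 3K_1e^(2t)cos(4t) - 3K_2e^(2t)sin(4t) + 2K_2e^(2t)cos(4t), x_2(t) = -K_1e^(2t)sin(4t) - 2K_1e^(2t)cos(4t) - 2K_2e^(2t)sin(4t) + K_2e^(2t)cos(4t)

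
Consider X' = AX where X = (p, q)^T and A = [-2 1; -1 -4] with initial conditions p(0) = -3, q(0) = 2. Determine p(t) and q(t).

p(t) = -te^(-3t) - 3e^(-3t), q(t) = te^(-3t) + 2e^(-3t)

Coefficient matrix A = [[-2, 1], [-1, -4]].
Characteristic polynomial det(A - λI) = λ^2 + 6λ + 9 = 0.
Single eigenvalue λ = -3 with algebraic multiplicity 2.
Eigenvector v = (1,-1); generalized eigenvector w with (A-λI)w=v is (2,-1).
General solution: e^(-3t)[C_1·v + C_2·(t·v + w)].
Applying p(0)=-3, q(0)=2 gives C_1=-1, C_2=-1.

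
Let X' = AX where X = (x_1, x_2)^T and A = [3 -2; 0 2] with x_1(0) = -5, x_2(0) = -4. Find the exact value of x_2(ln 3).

A = [[3,-2],[0,2]]; eigenvalues λ = 2, 3.
Eigenvectors: (-2,-1) for λ=2, (1,0) for λ=3.
From the initial condition, c_1 = 4, c_2 = 3.
x_2(ln 3) = (4)(3^2)(-1) + (3)(3^3)(0) = -36.

-36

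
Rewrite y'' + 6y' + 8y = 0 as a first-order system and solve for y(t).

Let x_1 = y, x_2 = y'. Then x_1' = x_2 and x_2' = -8x_1 - 6x_2.
A = [[0,1],[-8,-6]]; det(A-λI) = λ^2 + 6λ + 8.
Eigenvalues λ = -4, -2 with eigenvectors (1,-4), (1,-2).

y(t) = c_1e^(-4t) + c_2e^(-2t)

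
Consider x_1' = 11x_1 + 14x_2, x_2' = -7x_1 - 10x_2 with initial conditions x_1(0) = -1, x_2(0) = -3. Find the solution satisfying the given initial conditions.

x_1(t) = -8e^(4t) + 7e^(-3t), x_2(t) = 4e^(4t) - 7e^(-3t)

Coefficient matrix A = [[11, 14], [-7, -10]].
Characteristic polynomial det(A - λI) = λ^2 - λ - 12 = 0.
Eigenvalues λ = -3, 4.
For λ=-3: (A-λI) row 1 is [14, 14], so an eigenvector is (-1, 1).
For λ=4: (A-λI) row 1 is [7, 14], so an eigenvector is (-2, 1).
General solution: c_1e^(-3t)(-1,1) + c_2e^(4t)(-2,1).
Applying x_1(0)=-1, x_2(0)=-3 gives c_1=-7, c_2=4.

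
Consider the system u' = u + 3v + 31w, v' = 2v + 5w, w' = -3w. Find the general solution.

Coefficient matrix A = [[1, 3, 31], [0, 2, 5], [0, 0, -3]].
det(A - λI) = 0 gives eigenvalues λ = 2, 1, -3.
For λ=2: eigenvector (3,1,0).
For λ=1: eigenvector (1,0,0).
For λ=-3: eigenvector (-7,-1,1).
General solution: C_1e^(2t)(3,1,0) + C_2e^(t)(1,0,0) + C_3e^(-3t)(-7,-1,1).

u(t) = 3C_1e^(2t) + C_2e^(t) - 7C_3e^(-3t), v(t) = C_1e^(2t) - C_3e^(-3t), w(t) = C_3e^(-3t)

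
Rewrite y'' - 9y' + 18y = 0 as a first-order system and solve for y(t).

y(t) = c_1e^(3t) + c_2e^(6t)

Let x_1 = y, x_2 = y'. Then x_1' = x_2 and x_2' = -18x_1 + 9x_2.
A = [[0,1],[-18,9]]; det(A-λI) = λ^2 - 9λ + 18.
Eigenvalues λ = 3, 6 with eigenvectors (1,3), (1,6).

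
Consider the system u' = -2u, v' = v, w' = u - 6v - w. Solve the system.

Coefficient matrix A = [[-2, 0, 0], [0, 1, 0], [1, -6, -1]].
det(A - λI) = 0 gives eigenvalues λ = -2, -1, 1.
For λ=-2: eigenvector (1,0,-1).
For λ=-1: eigenvector (0,0,1).
For λ=1: eigenvector (0,1,-3).
General solution: C_1e^(-2t)(1,0,-1) + C_2e^(-t)(0,0,1) + C_3e^(t)(0,1,-3).

u(t) = C_1e^(-2t), v(t) = C_3e^(t), w(t) = -C_1e^(-2t) + C_2e^(-t) - 3C_3e^(t)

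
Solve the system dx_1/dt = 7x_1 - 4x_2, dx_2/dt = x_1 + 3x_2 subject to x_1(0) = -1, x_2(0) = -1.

Coefficient matrix A = [[7, -4], [1, 3]].
Characteristic polynomial det(A - λI) = λ^2 - 10λ + 25 = 0.
Single eigenvalue λ = 5 with algebraic multiplicity 2.
Eigenvector v = (-2,-1); generalized eigenvector w with (A-λI)w=v is (1,1).
General solution: e^(5t)[C_1·v + C_2·(t·v + w)].
Applying x_1(0)=-1, x_2(0)=-1 gives C_1=0, C_2=-1.

x_1(t) = 2te^(5t) - e^(5t), x_2(t) = te^(5t) - e^(5t)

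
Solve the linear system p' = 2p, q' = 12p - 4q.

Coefficient matrix A = [[2, 0], [12, -4]].
Characteristic polynomial det(A - λI) = λ^2 + 2λ - 8 = 0.
Eigenvalues λ = 2, -4.
For λ=2: (A-λI) row 2 is [12, -6], so an eigenvector is (1, 2).
For λ=-4: (A-λI) row 1 is [6, 0], so an eigenvector is (0, -1).
General solution: C_1e^(2t)(1,2) + C_2e^(-4t)(0,-1).

p(t) = C_1e^(2t), q(t) = 2C_1e^(2t) - C_2e^(-4t)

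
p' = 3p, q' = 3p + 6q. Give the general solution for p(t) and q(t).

Coefficient matrix A = [[3, 0], [3, 6]].
Characteristic polynomial det(A - λI) = λ^2 - 9λ + 18 = 0.
Eigenvalues λ = 6, 3.
For λ=6: (A-λI) row 1 is [-3, 0], so an eigenvector is (0, -1).
For λ=3: (A-λI) row 2 is [3, 3], so an eigenvector is (-1, 1).
General solution: K_1e^(6t)(0,-1) + K_2e^(3t)(-1,1).

p(t) = -K_2e^(3t), q(t) = -K_1e^(6t) + K_2e^(3t)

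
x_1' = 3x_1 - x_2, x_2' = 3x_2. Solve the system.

x_1(t) = K_1e^(3t) + K_2te^(3t) - 2K_2e^(3t), x_2(t) = -K_2e^(3t)

Coefficient matrix A = [[3, -1], [0, 3]].
Characteristic polynomial det(A - λI) = λ^2 - 6λ + 9 = 0.
Single eigenvalue λ = 3 with algebraic multiplicity 2.
Eigenvector v = (1,0); generalized eigenvector w with (A-λI)w=v is (-2,-1).
General solution: e^(3t)[K_1·v + K_2·(t·v + w)].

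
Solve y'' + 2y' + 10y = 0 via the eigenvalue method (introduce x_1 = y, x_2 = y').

Let x_1 = y, x_2 = y'. Then x_1' = x_2 and x_2' = -10x_1 - 2x_2.
A = [[0,1],[-10,-2]]; det(A-λI) = λ^2 + 2λ + 10.
Eigenvalues λ = -1 ± 3i.

y(t) = K_1e^(-t)cos(3t) + K_2e^(-t)sin(3t)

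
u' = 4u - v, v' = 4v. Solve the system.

Coefficient matrix A = [[4, -1], [0, 4]].
Characteristic polynomial det(A - λI) = λ^2 - 8λ + 16 = 0.
Single eigenvalue λ = 4 with algebraic multiplicity 2.
Eigenvector v = (-1,0); generalized eigenvector w with (A-λI)w=v is (3,1).
General solution: e^(4t)[K_1·v + K_2·(t·v + w)].

u(t) = -K_1e^(4t) - K_2te^(4t) + 3K_2e^(4t), v(t) = K_2e^(4t)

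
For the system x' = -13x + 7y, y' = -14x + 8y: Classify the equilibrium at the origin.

A = [[-13,7],[-14,8]]; det(A-λI) = λ^2 + 5λ - 6.
λ = -6, 1: opposite signs.

saddle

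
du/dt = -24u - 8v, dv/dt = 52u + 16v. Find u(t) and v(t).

u(t) = -C_1e^(-4t)sin(4t) + C_1e^(-4t)cos(4t) + C_2e^(-4t)sin(4t) + C_2e^(-4t)cos(4t), v(t) = 3C_1e^(-4t)sin(4t) - 2C_1e^(-4t)cos(4t) - 2C_2e^(-4t)sin(4t) - 3C_2e^(-4t)cos(4t)

Coefficient matrix A = [[-24, -8], [52, 16]].
Characteristic polynomial det(A - λI) = λ^2 + 8λ + 32 = 0.
Eigenvalues λ = -4 ± 4i (complex conjugate pair).
For λ=-4+4i: an eigenvector is (1,-2) - i(-1,3) = (1 + i, -2 - 3i).
A real fundamental pair from Re and Im of e^((-4+4i)t)v: X_1 = e^(-4t)(cos(4t)·(1,-2) + sin(4t)·(-1,3)), X_2 = e^(-4t)(sin(4t)·(1,-2) - cos(4t)·(-1,3)).
General solution: C_1X_1 + C_2X_2.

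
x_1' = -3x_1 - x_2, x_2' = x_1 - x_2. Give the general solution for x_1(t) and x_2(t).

Coefficient matrix A = [[-3, -1], [1, -1]].
Characteristic polynomial det(A - λI) = λ^2 + 4λ + 4 = 0.
Single eigenvalue λ = -2 with algebraic multiplicity 2.
Eigenvector v = (1,-1); generalized eigenvector w with (A-λI)w=v is (-2,1).
General solution: e^(-2t)[K_1·v + K_2·(t·v + w)].

x_1(t) = K_1e^(-2t) + K_2te^(-2t) - 2K_2e^(-2t), x_2(t) = -K_1e^(-2t) - K_2te^(-2t) + K_2e^(-2t)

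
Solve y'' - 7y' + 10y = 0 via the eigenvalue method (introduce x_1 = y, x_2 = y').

y(t) = K_1e^(2t) + K_2e^(5t)

Let x_1 = y, x_2 = y'. Then x_1' = x_2 and x_2' = -10x_1 + 7x_2.
A = [[0,1],[-10,7]]; det(A-λI) = λ^2 - 7λ + 10.
Eigenvalues λ = 2, 5 with eigenvectors (1,2), (1,5).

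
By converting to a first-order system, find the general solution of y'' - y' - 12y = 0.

Let x_1 = y, x_2 = y'. Then x_1' = x_2 and x_2' = 12x_1 + x_2.
A = [[0,1],[12,1]]; det(A-λI) = λ^2 - λ - 12.
Eigenvalues λ = 4, -3 with eigenvectors (1,4), (1,-3).

y(t) = c_1e^(4t) + c_2e^(-3t)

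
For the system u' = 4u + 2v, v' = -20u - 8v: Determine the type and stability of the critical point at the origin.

A = [[4,2],[-20,-8]]; det(A-λI) = λ^2 + 4λ + 8.
λ = -2 ± 2i: negative real part.

stable spiral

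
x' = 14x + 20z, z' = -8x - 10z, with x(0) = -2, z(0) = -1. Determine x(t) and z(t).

Coefficient matrix A = [[14, 20], [-8, -10]].
Characteristic polynomial det(A - λI) = λ^2 - 4λ + 20 = 0.
Eigenvalues λ = 2 ± 4i (complex conjugate pair).
For λ=2+4i: an eigenvector is (-2,1) - i(-1,1) = (-2 + i, 1 - i).
A real fundamental pair from Re and Im of e^((2+4i)t)v: X_1 = e^(2t)(cos(4t)·(-2,1) + sin(4t)·(-1,1)), X_2 = e^(2t)(sin(4t)·(-2,1) - cos(4t)·(-1,1)).
General solution: K_1X_1 + K_2X_2.
Applying x(0)=-2, z(0)=-1 gives K_1=3, K_2=4.

x(t) = -11e^(2t)sin(4t) - 2e^(2t)cos(4t), z(t) = 7e^(2t)sin(4t) - e^(2t)cos(4t)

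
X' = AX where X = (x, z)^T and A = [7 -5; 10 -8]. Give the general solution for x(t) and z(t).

x(t) = -K_1e^(2t) + K_2e^(-3t), z(t) = -K_1e^(2t) + 2K_2e^(-3t)

Coefficient matrix A = [[7, -5], [10, -8]].
Characteristic polynomial det(A - λI) = λ^2 + λ - 6 = 0.
Eigenvalues λ = 2, -3.
For λ=2: (A-λI) row 1 is [5, -5], so an eigenvector is (-1, -1).
For λ=-3: (A-λI) row 1 is [10, -5], so an eigenvector is (1, 2).
General solution: K_1e^(2t)(-1,-1) + K_2e^(-3t)(1,2).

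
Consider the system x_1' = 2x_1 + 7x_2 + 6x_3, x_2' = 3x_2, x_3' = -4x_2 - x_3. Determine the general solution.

Coefficient matrix A = [[2, 7, 6], [0, 3, 0], [0, -4, -1]].
det(A - λI) = 0 gives eigenvalues λ = 3, 2, -1.
For λ=3: eigenvector (1,1,-1).
For λ=2: eigenvector (1,0,0).
For λ=-1: eigenvector (-2,0,1).
General solution: c_1e^(3t)(1,1,-1) + c_2e^(2t)(1,0,0) + c_3e^(-t)(-2,0,1).

x_1(t) = c_1e^(3t) + c_2e^(2t) - 2c_3e^(-t), x_2(t) = c_1e^(3t), x_3(t) = -c_1e^(3t) + c_3e^(-t)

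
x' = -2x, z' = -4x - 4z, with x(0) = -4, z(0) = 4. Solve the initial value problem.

Coefficient matrix A = [[-2, 0], [-4, -4]].
Characteristic polynomial det(A - λI) = λ^2 + 6λ + 8 = 0.
Eigenvalues λ = -4, -2.
For λ=-4: (A-λI) row 1 is [2, 0], so an eigenvector is (0, -1).
For λ=-2: (A-λI) row 2 is [-4, -2], so an eigenvector is (1, -2).
General solution: C_1e^(-4t)(0,-1) + C_2e^(-2t)(1,-2).
Applying x(0)=-4, z(0)=4 gives C_1=4, C_2=-4.

x(t) = -4e^(-2t), z(t) = 8e^(-2t) - 4e^(-4t)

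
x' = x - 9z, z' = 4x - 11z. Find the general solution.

x(t) = -3c_1e^(-5t) - 3c_2te^(-5t) - 2c_2e^(-5t), z(t) = -2c_1e^(-5t) - 2c_2te^(-5t) - c_2e^(-5t)

Coefficient matrix A = [[1, -9], [4, -11]].
Characteristic polynomial det(A - λI) = λ^2 + 10λ + 25 = 0.
Single eigenvalue λ = -5 with algebraic multiplicity 2.
Eigenvector v = (-3,-2); generalized eigenvector w with (A-λI)w=v is (-2,-1).
General solution: e^(-5t)[c_1·v + c_2·(t·v + w)].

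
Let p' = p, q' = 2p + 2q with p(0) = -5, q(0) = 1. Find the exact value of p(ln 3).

A = [[1,0],[2,2]]; eigenvalues λ = 2, 1.
Eigenvectors: (0,1) for λ=2, (1,-2) for λ=1.
From the initial condition, c_1 = -9, c_2 = -5.
p(ln 3) = (-9)(3^2)(0) + (-5)(3^1)(1) = -15.

-15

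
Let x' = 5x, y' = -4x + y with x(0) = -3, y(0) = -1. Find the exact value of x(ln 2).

A = [[5,0],[-4,1]]; eigenvalues λ = 5, 1.
Eigenvectors: (1,-1) for λ=5, (0,-1) for λ=1.
From the initial condition, c_1 = -3, c_2 = 4.
x(ln 2) = (-3)(2^5)(1) + (4)(2^1)(0) = -96.

-96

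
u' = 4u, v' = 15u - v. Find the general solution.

Coefficient matrix A = [[4, 0], [15, -1]].
Characteristic polynomial det(A - λI) = λ^2 - 3λ - 4 = 0.
Eigenvalues λ = -1, 4.
For λ=-1: (A-λI) row 1 is [5, 0], so an eigenvector is (0, -1).
For λ=4: (A-λI) row 2 is [15, -5], so an eigenvector is (1, 3).
General solution: C_1e^(-t)(0,-1) + C_2e^(4t)(1,3).

u(t) = C_2e^(4t), v(t) = -C_1e^(-t) + 3C_2e^(4t)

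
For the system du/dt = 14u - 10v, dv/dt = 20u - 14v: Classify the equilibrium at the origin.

A = [[14,-10],[20,-14]]; det(A-λI) = λ^2 + 4.
λ = 0 ± 2i: zero real part.

center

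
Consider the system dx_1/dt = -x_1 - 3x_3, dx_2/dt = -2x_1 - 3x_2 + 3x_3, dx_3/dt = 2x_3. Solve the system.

Coefficient matrix A = [[-1, 0, -3], [-2, -3, 3], [0, 0, 2]].
det(A - λI) = 0 gives eigenvalues λ = 2, -3, -1.
For λ=2: eigenvector (-1,1,1).
For λ=-3: eigenvector (0,1,0).
For λ=-1: eigenvector (1,-1,0).
General solution: C_1e^(2t)(-1,1,1) + C_2e^(-3t)(0,1,0) + C_3e^(-t)(1,-1,0).

x_1(t) = -C_1e^(2t) + C_3e^(-t), x_2(t) = C_1e^(2t) + C_2e^(-3t) - C_3e^(-t), x_3(t) = C_1e^(2t)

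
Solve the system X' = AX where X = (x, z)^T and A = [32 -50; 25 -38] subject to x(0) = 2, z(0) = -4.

x(t) = 54e^(-3t)sin(5t) + 2e^(-3t)cos(5t), z(t) = 38e^(-3t)sin(5t) - 4e^(-3t)cos(5t)

Coefficient matrix A = [[32, -50], [25, -38]].
Characteristic polynomial det(A - λI) = λ^2 + 6λ + 34 = 0.
Eigenvalues λ = -3 ± 5i (complex conjugate pair).
For λ=-3+5i: an eigenvector is (3,2) - i(1,1) = (3 - i, 2 - i).
A real fundamental pair from Re and Im of e^((-3+5i)t)v: X_1 = e^(-3t)(cos(5t)·(3,2) + sin(5t)·(1,1)), X_2 = e^(-3t)(sin(5t)·(3,2) - cos(5t)·(1,1)).
General solution: K_1X_1 + K_2X_2.
Applying x(0)=2, z(0)=-4 gives K_1=6, K_2=16.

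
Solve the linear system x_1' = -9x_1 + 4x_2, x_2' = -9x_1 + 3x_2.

x_1(t) = -2C_1e^(-3t) - 2C_2te^(-3t) + C_2e^(-3t), x_2(t) = -3C_1e^(-3t) - 3C_2te^(-3t) + C_2e^(-3t)

Coefficient matrix A = [[-9, 4], [-9, 3]].
Characteristic polynomial det(A - λI) = λ^2 + 6λ + 9 = 0.
Single eigenvalue λ = -3 with algebraic multiplicity 2.
Eigenvector v = (-2,-3); generalized eigenvector w with (A-λI)w=v is (1,1).
General solution: e^(-3t)[C_1·v + C_2·(t·v + w)].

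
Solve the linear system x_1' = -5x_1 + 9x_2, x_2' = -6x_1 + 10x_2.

x_1(t) = -3c_1e^(t) + c_2e^(4t), x_2(t) = -2c_1e^(t) + c_2e^(4t)

Coefficient matrix A = [[-5, 9], [-6, 10]].
Characteristic polynomial det(A - λI) = λ^2 - 5λ + 4 = 0.
Eigenvalues λ = 1, 4.
For λ=1: (A-λI) row 1 is [-6, 9], so an eigenvector is (-3, -2).
For λ=4: (A-λI) row 1 is [-9, 9], so an eigenvector is (1, 1).
General solution: c_1e^(t)(-3,-2) + c_2e^(4t)(1,1).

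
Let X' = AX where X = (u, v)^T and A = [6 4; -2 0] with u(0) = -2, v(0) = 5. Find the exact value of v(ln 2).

-16

A = [[6,4],[-2,0]]; eigenvalues λ = 2, 4.
Eigenvectors: (-1,1) for λ=2, (2,-1) for λ=4.
From the initial condition, c_1 = 8, c_2 = 3.
v(ln 2) = (8)(2^2)(1) + (3)(2^4)(-1) = -16.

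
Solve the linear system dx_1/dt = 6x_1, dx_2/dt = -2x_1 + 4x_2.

x_1(t) = -c_1e^(6t), x_2(t) = c_1e^(6t) + c_2e^(4t)

Coefficient matrix A = [[6, 0], [-2, 4]].
Characteristic polynomial det(A - λI) = λ^2 - 10λ + 24 = 0.
Eigenvalues λ = 6, 4.
For λ=6: (A-λI) row 2 is [-2, -2], so an eigenvector is (-1, 1).
For λ=4: (A-λI) row 1 is [2, 0], so an eigenvector is (0, 1).
General solution: c_1e^(6t)(-1,1) + c_2e^(4t)(0,1).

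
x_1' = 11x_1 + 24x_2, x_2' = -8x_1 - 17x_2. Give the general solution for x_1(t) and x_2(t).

Coefficient matrix A = [[11, 24], [-8, -17]].
Characteristic polynomial det(A - λI) = λ^2 + 6λ + 5 = 0.
Eigenvalues λ = -5, -1.
For λ=-5: (A-λI) row 1 is [16, 24], so an eigenvector is (3, -2).
For λ=-1: (A-λI) row 1 is [12, 24], so an eigenvector is (-2, 1).
General solution: C_1e^(-5t)(3,-2) + C_2e^(-t)(-2,1).

x_1(t) = 3C_1e^(-5t) - 2C_2e^(-t), x_2(t) = -2C_1e^(-5t) + C_2e^(-t)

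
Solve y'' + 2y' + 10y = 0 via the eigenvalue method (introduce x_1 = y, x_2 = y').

y(t) = C_1e^(-t)cos(3t) + C_2e^(-t)sin(3t)

Let x_1 = y, x_2 = y'. Then x_1' = x_2 and x_2' = -10x_1 - 2x_2.
A = [[0,1],[-10,-2]]; det(A-λI) = λ^2 + 2λ + 10.
Eigenvalues λ = -1 ± 3i.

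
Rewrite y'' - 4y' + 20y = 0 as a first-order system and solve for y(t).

y(t) = C_1e^(2t)cos(4t) + C_2e^(2t)sin(4t)

Let x_1 = y, x_2 = y'. Then x_1' = x_2 and x_2' = -20x_1 + 4x_2.
A = [[0,1],[-20,4]]; det(A-λI) = λ^2 - 4λ + 20.
Eigenvalues λ = 2 ± 4i.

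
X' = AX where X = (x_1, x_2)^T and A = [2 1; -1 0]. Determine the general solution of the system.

Coefficient matrix A = [[2, 1], [-1, 0]].
Characteristic polynomial det(A - λI) = λ^2 - 2λ + 1 = 0.
Single eigenvalue λ = 1 with algebraic multiplicity 2.
Eigenvector v = (1,-1); generalized eigenvector w with (A-λI)w=v is (-1,2).
General solution: e^(t)[c_1·v + c_2·(t·v + w)].

x_1(t) = c_1e^(t) + c_2te^(t) - c_2e^(t), x_2(t) = -c_1e^(t) - c_2te^(t) + 2c_2e^(t)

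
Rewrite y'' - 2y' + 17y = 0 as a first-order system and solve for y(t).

Let x_1 = y, x_2 = y'. Then x_1' = x_2 and x_2' = -17x_1 + 2x_2.
A = [[0,1],[-17,2]]; det(A-λI) = λ^2 - 2λ + 17.
Eigenvalues λ = 1 ± 4i.

y(t) = c_1e^(t)cos(4t) + c_2e^(t)sin(4t)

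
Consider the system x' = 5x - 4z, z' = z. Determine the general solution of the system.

x(t) = K_1e^(5t) - K_2e^(t), z(t) = -K_2e^(t)

Coefficient matrix A = [[5, -4], [0, 1]].
Characteristic polynomial det(A - λI) = λ^2 - 6λ + 5 = 0.
Eigenvalues λ = 5, 1.
For λ=5: (A-λI) row 1 is [0, -4], so an eigenvector is (1, 0).
For λ=1: (A-λI) row 1 is [4, -4], so an eigenvector is (-1, -1).
General solution: K_1e^(5t)(1,0) + K_2e^(t)(-1,-1).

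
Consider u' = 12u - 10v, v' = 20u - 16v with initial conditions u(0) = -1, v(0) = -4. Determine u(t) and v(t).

u(t) = 13e^(-2t)sin(2t) - e^(-2t)cos(2t), v(t) = 18e^(-2t)sin(2t) - 4e^(-2t)cos(2t)

Coefficient matrix A = [[12, -10], [20, -16]].
Characteristic polynomial det(A - λI) = λ^2 + 4λ + 8 = 0.
Eigenvalues λ = -2 ± 2i (complex conjugate pair).
For λ=-2+2i: an eigenvector is (2,3) - i(-1,-1) = (2 + i, 3 + i).
A real fundamental pair from Re and Im of e^((-2+2i)t)v: X_1 = e^(-2t)(cos(2t)·(2,3) + sin(2t)·(-1,-1)), X_2 = e^(-2t)(sin(2t)·(2,3) - cos(2t)·(-1,-1)).
General solution: c_1X_1 + c_2X_2.
Applying u(0)=-1, v(0)=-4 gives c_1=-3, c_2=5.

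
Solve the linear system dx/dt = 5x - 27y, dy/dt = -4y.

Coefficient matrix A = [[5, -27], [0, -4]].
Characteristic polynomial det(A - λI) = λ^2 - λ - 20 = 0.
Eigenvalues λ = -4, 5.
For λ=-4: (A-λI) row 1 is [9, -27], so an eigenvector is (3, 1).
For λ=5: (A-λI) row 1 is [0, -27], so an eigenvector is (1, 0).
General solution: K_1e^(-4t)(3,1) + K_2e^(5t)(1,0).

x(t) = 3K_1e^(-4t) + K_2e^(5t), y(t) = K_1e^(-4t)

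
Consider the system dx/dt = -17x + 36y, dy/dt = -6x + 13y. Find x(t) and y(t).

Coefficient matrix A = [[-17, 36], [-6, 13]].
Characteristic polynomial det(A - λI) = λ^2 + 4λ - 5 = 0.
Eigenvalues λ = 1, -5.
For λ=1: (A-λI) row 1 is [-18, 36], so an eigenvector is (2, 1).
For λ=-5: (A-λI) row 1 is [-12, 36], so an eigenvector is (-3, -1).
General solution: c_1e^(t)(2,1) + c_2e^(-5t)(-3,-1).

x(t) = 2c_1e^(t) - 3c_2e^(-5t), y(t) = c_1e^(t) - c_2e^(-5t)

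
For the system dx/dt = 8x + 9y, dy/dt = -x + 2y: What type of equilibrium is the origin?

unstable improper node

A = [[8,9],[-1,2]]; det(A-λI) = λ^2 - 10λ + 25.
repeated λ = 5 with a single eigenvector.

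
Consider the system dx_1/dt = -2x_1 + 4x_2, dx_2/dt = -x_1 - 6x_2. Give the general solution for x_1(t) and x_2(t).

Coefficient matrix A = [[-2, 4], [-1, -6]].
Characteristic polynomial det(A - λI) = λ^2 + 8λ + 16 = 0.
Single eigenvalue λ = -4 with algebraic multiplicity 2.
Eigenvector v = (2,-1); generalized eigenvector w with (A-λI)w=v is (-3,2).
General solution: e^(-4t)[K_1·v + K_2·(t·v + w)].

x_1(t) = 2K_1e^(-4t) + 2K_2te^(-4t) - 3K_2e^(-4t), x_2(t) = -K_1e^(-4t) - K_2te^(-4t) + 2K_2e^(-4t)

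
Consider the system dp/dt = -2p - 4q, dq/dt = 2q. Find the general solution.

p(t) = C_1e^(2t) + C_2e^(-2t), q(t) = -C_1e^(2t)

Coefficient matrix A = [[-2, -4], [0, 2]].
Characteristic polynomial det(A - λI) = λ^2 - 4 = 0.
Eigenvalues λ = 2, -2.
For λ=2: (A-λI) row 1 is [-4, -4], so an eigenvector is (1, -1).
For λ=-2: (A-λI) row 1 is [0, -4], so an eigenvector is (1, 0).
General solution: C_1e^(2t)(1,-1) + C_2e^(-2t)(1,0).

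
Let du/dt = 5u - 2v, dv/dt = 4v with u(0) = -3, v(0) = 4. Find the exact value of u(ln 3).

-2025

A = [[5,-2],[0,4]]; eigenvalues λ = 5, 4.
Eigenvectors: (1,0) for λ=5, (2,1) for λ=4.
From the initial condition, c_1 = -11, c_2 = 4.
u(ln 3) = (-11)(3^5)(1) + (4)(3^4)(2) = -2025.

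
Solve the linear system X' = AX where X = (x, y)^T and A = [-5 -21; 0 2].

x(t) = -C_1e^(-5t) + 3C_2e^(2t), y(t) = -C_2e^(2t)

Coefficient matrix A = [[-5, -21], [0, 2]].
Characteristic polynomial det(A - λI) = λ^2 + 3λ - 10 = 0.
Eigenvalues λ = -5, 2.
For λ=-5: (A-λI) row 1 is [0, -21], so an eigenvector is (-1, 0).
For λ=2: (A-λI) row 1 is [-7, -21], so an eigenvector is (3, -1).
General solution: C_1e^(-5t)(-1,0) + C_2e^(2t)(3,-1).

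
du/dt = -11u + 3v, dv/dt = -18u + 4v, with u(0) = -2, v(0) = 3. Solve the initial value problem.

Coefficient matrix A = [[-11, 3], [-18, 4]].
Characteristic polynomial det(A - λI) = λ^2 + 7λ + 10 = 0.
Eigenvalues λ = -2, -5.
For λ=-2: (A-λI) row 1 is [-9, 3], so an eigenvector is (-1, -3).
For λ=-5: (A-λI) row 1 is [-6, 3], so an eigenvector is (1, 2).
General solution: K_1e^(-2t)(-1,-3) + K_2e^(-5t)(1,2).
Applying u(0)=-2, v(0)=3 gives K_1=-7, K_2=-9.

u(t) = 7e^(-2t) - 9e^(-5t), v(t) = 21e^(-2t) - 18e^(-5t)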